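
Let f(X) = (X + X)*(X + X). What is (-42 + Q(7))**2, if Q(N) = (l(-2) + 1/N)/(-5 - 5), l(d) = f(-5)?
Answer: 13256881/4900 ≈ 2705.5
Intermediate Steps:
f(X) = 4*X**2 (f(X) = (2*X)*(2*X) = 4*X**2)
l(d) = 100 (l(d) = 4*(-5)**2 = 4*25 = 100)
Q(N) = -10 - 1/(10*N) (Q(N) = (100 + 1/N)/(-5 - 5) = (100 + 1/N)/(-10) = (100 + 1/N)*(-1/10) = -10 - 1/(10*N))
(-42 + Q(7))**2 = (-42 + (-10 - 1/10/7))**2 = (-42 + (-10 - 1/10*1/7))**2 = (-42 + (-10 - 1/70))**2 = (-42 - 701/70)**2 = (-3641/70)**2 = 13256881/4900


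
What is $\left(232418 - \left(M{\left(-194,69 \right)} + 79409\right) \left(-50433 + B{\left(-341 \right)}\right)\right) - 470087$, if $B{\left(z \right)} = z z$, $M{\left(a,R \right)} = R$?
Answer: $-5233705013$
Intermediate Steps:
$B{\left(z \right)} = z^{2}$
$\left(232418 - \left(M{\left(-194,69 \right)} + 79409\right) \left(-50433 + B{\left(-341 \right)}\right)\right) - 470087 = \left(232418 - \left(69 + 79409\right) \left(-50433 + \left(-341\right)^{2}\right)\right) - 470087 = \left(232418 - 79478 \left(-50433 + 116281\right)\right) - 470087 = \left(232418 - 79478 \cdot 65848\right) - 470087 = \left(232418 - 5233467344\right) - 470087 = -5233234926 - 470087 = -5233705013$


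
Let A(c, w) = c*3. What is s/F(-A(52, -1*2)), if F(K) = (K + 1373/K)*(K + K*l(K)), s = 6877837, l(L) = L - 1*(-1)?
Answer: -6877837/3959186 ≈ -1.7372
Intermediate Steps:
l(L) = 1 + L (l(L) = L + 1 = 1 + L)
A(c, w) = 3*c
F(K) = (K + 1373/K)*(K + K*(1 + K))
s/F(-A(52, -1*2)) = 6877837/(2746 + (-3*52)³ + 2*(-3*52)² + 1373*(-3*52)) = 6877837/(2746 + (-1*156)³ + 2*(-1*156)² + 1373*(-1*156)) = 6877837/(2746 + (-156)³ + 2*(-156)² + 1373*(-156)) = 6877837/(2746 - 3796416 + 2*24336 - 214188) = 6877837/(2746 - 3796416 + 48672 - 214188) = 6877837/(-3959186) = 6877837*(-1/3959186) = -6877837/3959186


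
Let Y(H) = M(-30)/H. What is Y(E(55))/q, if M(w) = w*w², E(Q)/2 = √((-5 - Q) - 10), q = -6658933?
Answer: -1350*I*√70/46612531 ≈ -0.00024231*I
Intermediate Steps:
E(Q) = 2*√(-15 - Q) (E(Q) = 2*√((-5 - Q) - 10) = 2*√(-15 - Q))
M(w) = w³
Y(H) = -27000/H (Y(H) = (-30)³/H = -27000/H)
Y(E(55))/q = -27000*1/(2*√(-15 - 1*55))/(-6658933) = -27000*1/(2*√(-15 - 55))*(-1/6658933) = -27000*(-I*√70/140)*(-1/6658933) = -(-1350)*I*√70/7*(-1/6658933) = (1350*I*√70/7)*(-1/6658933) = -1350*I*√70/46612531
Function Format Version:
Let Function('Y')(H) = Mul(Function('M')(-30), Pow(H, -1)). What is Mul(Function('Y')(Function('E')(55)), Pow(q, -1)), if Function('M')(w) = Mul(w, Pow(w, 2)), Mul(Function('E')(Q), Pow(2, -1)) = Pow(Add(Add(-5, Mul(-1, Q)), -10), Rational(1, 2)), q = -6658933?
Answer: Mul(Rational(-1350, 46612531), I, Pow(70, Rational(1, 2))) ≈ Mul(-0.00024231, I)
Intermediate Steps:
Function('E')(Q) = Mul(2, Pow(Add(-15, Mul(-1, Q)), Rational(1, 2))) (Function('E')(Q) = Mul(2, Pow(Add(Add(-5, Mul(-1, Q)), -10), Rational(1, 2))) = Mul(2, Pow(Add(-15, Mul(-1, Q)), Rational(1, 2))))
Function('M')(w) = Pow(w, 3)
Function('Y')(H) = Mul(-27000, Pow(H, -1)) (Function('Y')(H) = Mul(Pow(-30, 3), Pow(H, -1)) = Mul(-27000, Pow(H, -1)))
Mul(Function('Y')(Function('E')(55)), Pow(q, -1)) = Mul(Mul(-27000, Pow(Mul(2, Pow(Add(-15, Mul(-1, 55)), Rational(1, 2))), -1)), Pow(-6658933, -1)) = Mul(Mul(-27000, Pow(Mul(2, Pow(Add(-15, -55), Rational(1, 2))), -1)), Rational(-1, 6658933)) = Mul(Mul(-27000, Pow(Mul(2, Pow(-70, Rational(1, 2))), -1)), Rational(-1, 6658933)) = Mul(Mul(-27000, Pow(Mul(2, Mul(I, Pow(70, Rational(1, 2)))), -1)), Rational(-1, 6658933)) = Mul(Mul(-27000, Pow(Mul(2, I, Pow(70, Rational(1, 2))), -1)), Rational(-1, 6658933)) = Mul(Mul(-27000, Mul(Rational(-1, 140), I, Pow(70, Rational(1, 2)))), Rational(-1, 6658933)) = Mul(Mul(Rational(1350, 7), I, Pow(70, Rational(1, 2))), Rational(-1, 6658933)) = Mul(Rational(-1350, 46612531), I, Pow(70, Rational(1, 2)))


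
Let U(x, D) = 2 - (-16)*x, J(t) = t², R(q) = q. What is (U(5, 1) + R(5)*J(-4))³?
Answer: 4251528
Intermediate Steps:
U(x, D) = 2 + 16*x
(U(5, 1) + R(5)*J(-4))³ = ((2 + 16*5) + 5*(-4)²)³ = ((2 + 80) + 5*16)³ = (82 + 80)³ = 162³ = 4251528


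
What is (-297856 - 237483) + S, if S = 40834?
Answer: -494505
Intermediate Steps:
(-297856 - 237483) + S = (-297856 - 237483) + 40834 = -535339 + 40834 = -494505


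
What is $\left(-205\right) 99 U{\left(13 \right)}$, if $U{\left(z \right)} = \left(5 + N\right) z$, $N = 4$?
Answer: $-2374515$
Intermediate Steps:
$U{\left(z \right)} = 9 z$ ($U{\left(z \right)} = \left(5 + 4\right) z = 9 z$)
$\left(-205\right) 99 U{\left(13 \right)} = \left(-205\right) 99 \cdot 9 \cdot 13 = \left(-20295\right) 117 = -2374515$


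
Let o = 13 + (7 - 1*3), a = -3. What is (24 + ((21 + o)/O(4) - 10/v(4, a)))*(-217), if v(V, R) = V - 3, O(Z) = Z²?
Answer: -28427/8 ≈ -3553.4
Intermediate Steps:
o = 17 (o = 13 + (7 - 3) = 13 + 4 = 17)
v(V, R) = -3 + V
(24 + ((21 + o)/O(4) - 10/v(4, a)))*(-217) = (24 + ((21 + 17)/(4²) - 10/(-3 + 4)))*(-217) = (24 + (38/16 - 10/1))*(-217) = (24 + (38*(1/16) - 10*1))*(-217) = (24 + (19/8 - 10))*(-217) = (24 - 61/8)*(-217) = (131/8)*(-217) = -28427/8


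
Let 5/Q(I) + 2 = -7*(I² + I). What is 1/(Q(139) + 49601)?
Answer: 136222/6756747417 ≈ 2.0161e-5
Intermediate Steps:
Q(I) = 5/(-2 - 7*I - 7*I²) (Q(I) = 5/(-2 - 7*(I² + I)) = 5/(-2 - 7*(I + I²)) = 5/(-2 + (-7*I - 7*I²)) = 5/(-2 - 7*I - 7*I²))
1/(Q(139) + 49601) = 1/(-5/(2 + 7*139 + 7*139²) + 49601) = 1/(-5/(2 + 973 + 7*19321) + 49601) = 1/(-5/(2 + 973 + 135247) + 49601) = 1/(-5/136222 + 49601) = 1/(6756747417/136222) = 136222/6756747417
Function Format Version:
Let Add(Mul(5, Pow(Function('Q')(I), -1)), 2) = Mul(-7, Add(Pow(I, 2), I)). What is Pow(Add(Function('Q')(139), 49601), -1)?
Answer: Rational(136222, 6756747417) ≈ 2.0161e-5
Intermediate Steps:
Function('Q')(I) = Mul(5, Pow(Add(-2, Mul(-7, I), Mul(-7, Pow(I, 2))), -1)) (Function('Q')(I) = Mul(5, Pow(Add(-2, Mul(-7, Add(Pow(I, 2), I))), -1)) = Mul(5, Pow(Add(-2, Mul(-7, Add(I, Pow(I, 2)))), -1)) = Mul(5, Pow(Add(-2, Add(Mul(-7, I), Mul(-7, Pow(I, 2)))), -1)) = Mul(5, Pow(Add(-2, Mul(-7, I), Mul(-7, Pow(I, 2))), -1)))
Pow(Add(Function('Q')(139), 49601), -1) = Pow(Add(Mul(-5, Pow(Add(2, Mul(7, 139), Mul(7, Pow(139, 2))), -1)), 49601), -1) = Pow(Add(Mul(-5, Pow(Add(2, 973, Mul(7, 19321)), -1)), 49601), -1) = Pow(Add(Mul(-5, Pow(Add(2, 973, 135247), -1)), 49601), -1) = Pow(Add(Mul(-5, Pow(136222, -1)), 49601), -1) = Pow(Add(Mul(-5, Rational(1, 136222)), 49601), -1) = Pow(Add(Rational(-5, 136222), 49601), -1) = Pow(Rational(6756747417, 136222), -1) = Rational(136222, 6756747417)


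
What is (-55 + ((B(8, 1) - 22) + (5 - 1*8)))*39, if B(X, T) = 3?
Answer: -3003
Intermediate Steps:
(-55 + ((B(8, 1) - 22) + (5 - 1*8)))*39 = (-55 + ((3 - 22) + (5 - 1*8)))*39 = (-55 + (-19 + (5 - 8)))*39 = (-55 + (-19 - 3))*39 = (-55 - 22)*39 = -77*39 = -3003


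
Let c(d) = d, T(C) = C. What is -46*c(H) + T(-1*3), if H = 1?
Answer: -49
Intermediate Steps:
-46*c(H) + T(-1*3) = -46*1 - 1*3 = -46 - 3 = -49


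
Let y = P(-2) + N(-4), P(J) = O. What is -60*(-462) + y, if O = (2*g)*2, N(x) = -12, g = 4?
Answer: 27724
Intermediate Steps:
O = 16 (O = (2*4)*2 = 8*2 = 16)
P(J) = 16
y = 4 (y = 16 - 12 = 4)
-60*(-462) + y = -60*(-462) + 4 = 27720 + 4 = 27724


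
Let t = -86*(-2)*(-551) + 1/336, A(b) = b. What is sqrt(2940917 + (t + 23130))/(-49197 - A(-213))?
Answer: -sqrt(20245604421)/4114656 ≈ -0.034581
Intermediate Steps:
t = -31843391/336 (t = 172*(-551) + 1/336 = -94772 + 1/336 = -31843391/336 ≈ -94772.)
sqrt(2940917 + (t + 23130))/(-49197 - A(-213)) = sqrt(2940917 + (-31843391/336 + 23130))/(-49197 - 1*(-213)) = sqrt(2940917 - 24071711/336)/(-49197 + 213) = sqrt(964076401/336)/(-48984) = (sqrt(20245604421)/84)*(-1/48984) = -sqrt(20245604421)/4114656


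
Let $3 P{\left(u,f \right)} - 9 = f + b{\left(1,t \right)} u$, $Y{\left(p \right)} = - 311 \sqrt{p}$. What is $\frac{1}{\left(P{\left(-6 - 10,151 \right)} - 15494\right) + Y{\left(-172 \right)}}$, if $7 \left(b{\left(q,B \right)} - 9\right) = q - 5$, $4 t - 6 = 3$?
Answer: $- \frac{3414579}{56545110248} + \frac{137151 i \sqrt{43}}{56545110248} \approx -6.0387 \cdot 10^{-5} + 1.5905 \cdot 10^{-5} i$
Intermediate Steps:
$t = \frac{9}{4}$ ($t = \frac{3}{2} + \frac{1}{4} \cdot 3 = \frac{3}{2} + \frac{3}{4} = \frac{9}{4} \approx 2.25$)
$b{\left(q,B \right)} = \frac{58}{7} + \frac{q}{7}$ ($b{\left(q,B \right)} = 9 + \frac{q - 5}{7} = 9 + \frac{-5 + q}{7} = 9 + \left(- \frac{5}{7} + \frac{q}{7}\right) = \frac{58}{7} + \frac{q}{7}$)
$P{\left(u,f \right)} = 3 + \frac{f}{3} + \frac{59 u}{21}$ ($P{\left(u,f \right)} = 3 + \frac{f + \left(\frac{58}{7} + \frac{1}{7} \cdot 1\right) u}{3} = 3 + \frac{f + \left(\frac{58}{7} + \frac{1}{7}\right) u}{3} = 3 + \frac{f + \frac{59 u}{7}}{3} = 3 + \left(\frac{f}{3} + \frac{59 u}{21}\right) = 3 + \frac{f}{3} + \frac{59 u}{21}$)
$\frac{1}{\left(P{\left(-6 - 10,151 \right)} - 15494\right) + Y{\left(-172 \right)}} = \frac{1}{\left(\left(3 + \frac{1}{3} \cdot 151 + \frac{59 \left(-6 - 10\right)}{21}\right) - 15494\right) - 311 \sqrt{-172}} = \frac{1}{\left(\left(3 + \frac{151}{3} + \frac{59 \left(-6 - 10\right)}{21}\right) - 15494\right) - 311 \cdot 2 i \sqrt{43}} = \frac{1}{\left(\left(3 + \frac{151}{3} + \frac{59}{21} \left(-16\right)\right) - 15494\right) - 622 i \sqrt{43}} = \frac{1}{\left(\left(3 + \frac{151}{3} - \frac{944}{21}\right) - 15494\right) - 622 i \sqrt{43}} = \frac{1}{\left(\frac{176}{21} - 15494\right) - 622 i \sqrt{43}} = \frac{1}{- \frac{325198}{21} - 622 i \sqrt{43}}$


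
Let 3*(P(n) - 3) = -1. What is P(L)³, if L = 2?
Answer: 512/27 ≈ 18.963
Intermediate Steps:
P(n) = 8/3 (P(n) = 3 + (⅓)*(-1) = 3 - ⅓ = 8/3)
P(L)³ = (8/3)³ = 512/27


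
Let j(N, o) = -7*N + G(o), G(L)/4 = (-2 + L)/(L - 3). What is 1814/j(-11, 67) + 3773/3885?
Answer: 16807403/719835 ≈ 23.349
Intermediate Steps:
G(L) = 4*(-2 + L)/(-3 + L) (G(L) = 4*((-2 + L)/(L - 3)) = 4*((-2 + L)/(-3 + L)) = 4*(-2 + L)/(-3 + L))
j(N, o) = -7*N + 4*(-2 + o)/(-3 + o)
1814/j(-11, 67) + 3773/3885 = 1814/(((-8 + 4*67 - 7*(-11)*(-3 + 67))/(-3 + 67))) + 3773/3885 = 1814/(((-8 + 268 - 7*(-11)*64)/64)) + 3773*(1/3885) = 1814/(((-8 + 268 + 4928)/64)) + 539/555 = 1814/(((1/64)*5188)) + 539/555 = 1814/(1297/16) + 539/555 = 1814*(16/1297) + 539/555 = 29024/1297 + 539/555 = 16807403/719835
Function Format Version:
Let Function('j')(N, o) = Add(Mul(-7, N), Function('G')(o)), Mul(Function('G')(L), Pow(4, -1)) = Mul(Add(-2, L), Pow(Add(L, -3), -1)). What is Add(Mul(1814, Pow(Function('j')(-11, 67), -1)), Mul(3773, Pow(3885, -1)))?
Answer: Rational(16807403, 719835) ≈ 23.349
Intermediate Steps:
Function('G')(L) = Mul(4, Pow(Add(-3, L), -1), Add(-2, L)) (Function('G')(L) = Mul(4, Mul(Add(-2, L), Pow(Add(L, -3), -1))) = Mul(4, Mul(Add(-2, L), Pow(Add(-3, L), -1))) = Mul(4, Mul(Pow(Add(-3, L), -1), Add(-2, L))) = Mul(4, Pow(Add(-3, L), -1), Add(-2, L)))
Function('j')(N, o) = Add(Mul(-7, N), Mul(4, Pow(Add(-3, o), -1), Add(-2, o)))
Add(Mul(1814, Pow(Function('j')(-11, 67), -1)), Mul(3773, Pow(3885, -1))) = Add(Mul(1814, Pow(Mul(Pow(Add(-3, 67), -1), Add(-8, Mul(4, 67), Mul(-7, -11, Add(-3, 67)))), -1)), Mul(3773, Pow(3885, -1))) = Add(Mul(1814, Pow(Mul(Pow(64, -1), Add(-8, 268, Mul(-7, -11, 64))), -1)), Mul(3773, Rational(1, 3885))) = Add(Mul(1814, Pow(Mul(Rational(1, 64), Add(-8, 268, 4928)), -1)), Rational(539, 555)) = Add(Mul(1814, Pow(Mul(Rational(1, 64), 5188), -1)), Rational(539, 555)) = Add(Mul(1814, Pow(Rational(1297, 16), -1)), Rational(539, 555)) = Add(Mul(1814, Rational(16, 1297)), Rational(539, 555)) = Add(Rational(29024, 1297), Rational(539, 555)) = Rational(16807403, 719835)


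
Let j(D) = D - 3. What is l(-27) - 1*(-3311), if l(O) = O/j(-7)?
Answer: 33137/10 ≈ 3313.7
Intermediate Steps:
j(D) = -3 + D
l(O) = -O/10 (l(O) = O/(-3 - 7) = O/(-10) = O*(-⅒) = -O/10)
l(-27) - 1*(-3311) = -⅒*(-27) - 1*(-3311) = 27/10 + 3311 = 33137/10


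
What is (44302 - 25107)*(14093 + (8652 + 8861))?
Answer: 606677170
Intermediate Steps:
(44302 - 25107)*(14093 + (8652 + 8861)) = 19195*(14093 + 17513) = 19195*31606 = 606677170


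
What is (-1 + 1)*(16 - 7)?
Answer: 0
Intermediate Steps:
(-1 + 1)*(16 - 7) = 0*9 = 0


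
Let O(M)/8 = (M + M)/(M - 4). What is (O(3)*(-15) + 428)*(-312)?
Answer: -358176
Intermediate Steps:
O(M) = 16*M/(-4 + M) (O(M) = 8*((M + M)/(M - 4)) = 8*((2*M)/(-4 + M)) = 8*(2*M/(-4 + M)) = 16*M/(-4 + M))
(O(3)*(-15) + 428)*(-312) = ((16*3/(-4 + 3))*(-15) + 428)*(-312) = ((16*3/(-1))*(-15) + 428)*(-312) = ((16*3*(-1))*(-15) + 428)*(-312) = (-48*(-15) + 428)*(-312) = (720 + 428)*(-312) = 1148*(-312) = -358176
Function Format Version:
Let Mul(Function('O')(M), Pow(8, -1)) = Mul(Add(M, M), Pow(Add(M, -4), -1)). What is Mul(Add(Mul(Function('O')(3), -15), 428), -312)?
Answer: -358176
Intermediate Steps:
Function('O')(M) = Mul(16, M, Pow(Add(-4, M), -1)) (Function('O')(M) = Mul(8, Mul(Add(M, M), Pow(Add(M, -4), -1))) = Mul(8, Mul(Mul(2, M), Pow(Add(-4, M), -1))) = Mul(8, Mul(2, M, Pow(Add(-4, M), -1))) = Mul(16, M, Pow(Add(-4, M), -1)))
Mul(Add(Mul(Function('O')(3), -15), 428), -312) = Mul(Add(Mul(Mul(16, 3, Pow(Add(-4, 3), -1)), -15), 428), -312) = Mul(Add(Mul(Mul(16, 3, Pow(-1, -1)), -15), 428), -312) = Mul(Add(Mul(Mul(16, 3, -1), -15), 428), -312) = Mul(Add(Mul(-48, -15), 428), -312) = Mul(Add(720, 428), -312) = Mul(1148, -312) = -358176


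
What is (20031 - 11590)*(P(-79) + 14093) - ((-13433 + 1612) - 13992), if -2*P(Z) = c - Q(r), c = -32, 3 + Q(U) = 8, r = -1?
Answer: 238281969/2 ≈ 1.1914e+8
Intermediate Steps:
Q(U) = 5 (Q(U) = -3 + 8 = 5)
P(Z) = 37/2 (P(Z) = -(-32 - 1*5)/2 = -(-32 - 5)/2 = -½*(-37) = 37/2)
(20031 - 11590)*(P(-79) + 14093) - ((-13433 + 1612) - 13992) = (20031 - 11590)*(37/2 + 14093) - ((-13433 + 1612) - 13992) = 8441*(28223/2) - (-11821 - 13992) = 238230343/2 - 1*(-25813) = 238230343/2 + 25813 = 238281969/2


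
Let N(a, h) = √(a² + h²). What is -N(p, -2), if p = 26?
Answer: -2*√170 ≈ -26.077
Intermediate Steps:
-N(p, -2) = -√(26² + (-2)²) = -√(676 + 4) = -√680 = -2*√170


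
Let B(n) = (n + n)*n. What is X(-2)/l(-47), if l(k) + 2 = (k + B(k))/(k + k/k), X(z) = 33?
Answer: -1518/4463 ≈ -0.34013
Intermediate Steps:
B(n) = 2*n² (B(n) = (2*n)*n = 2*n²)
l(k) = -2 + (k + 2*k²)/(1 + k) (l(k) = -2 + (k + 2*k²)/(k + k/k) = -2 + (k + 2*k²)/(k + 1) = -2 + (k + 2*k²)/(1 + k))
X(-2)/l(-47) = 33/(((-2 - 1*(-47) + 2*(-47)²)/(1 - 47))) = 33/(((-2 + 47 + 2*2209)/(-46))) = 33/((-(-2 + 47 + 4418)/46)) = 33/((-1/46*4463)) = 33/(-4463/46) = 33*(-46/4463) = -1518/4463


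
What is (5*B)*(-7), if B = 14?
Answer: -490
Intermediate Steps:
(5*B)*(-7) = (5*14)*(-7) = 70*(-7) = -490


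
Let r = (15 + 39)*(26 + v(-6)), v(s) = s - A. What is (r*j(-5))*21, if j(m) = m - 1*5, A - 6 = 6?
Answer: -90720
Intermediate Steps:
A = 12 (A = 6 + 6 = 12)
v(s) = -12 + s (v(s) = s - 1*12 = s - 12 = -12 + s)
r = 432 (r = (15 + 39)*(26 + (-12 - 6)) = 54*(26 - 18) = 54*8 = 432)
j(m) = -5 + m (j(m) = m - 5 = -5 + m)
(r*j(-5))*21 = (432*(-5 - 5))*21 = (432*(-10))*21 = -4320*21 = -90720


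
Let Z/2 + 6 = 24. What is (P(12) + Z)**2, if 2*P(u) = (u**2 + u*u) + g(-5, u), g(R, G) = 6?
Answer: 33489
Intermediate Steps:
Z = 36 (Z = -12 + 2*24 = -12 + 48 = 36)
P(u) = 3 + u**2 (P(u) = ((u**2 + u*u) + 6)/2 = ((u**2 + u**2) + 6)/2 = (2*u**2 + 6)/2 = (6 + 2*u**2)/2 = 3 + u**2)
(P(12) + Z)**2 = ((3 + 12**2) + 36)**2 = ((3 + 144) + 36)**2 = (147 + 36)**2 = 183**2 = 33489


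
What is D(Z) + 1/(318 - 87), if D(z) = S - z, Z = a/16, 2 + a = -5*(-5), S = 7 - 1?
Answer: 16879/3696 ≈ 4.5668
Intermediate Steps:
S = 6
a = 23 (a = -2 - 5*(-5) = -2 + 25 = 23)
Z = 23/16 ≈ 1.4375
D(z) = 6 - z
D(Z) + 1/(318 - 87) = (6 - 1*23/16) + 1/(318 - 87) = (6 - 23/16) + 1/231 = 73/16 + 1/231 = 16879/3696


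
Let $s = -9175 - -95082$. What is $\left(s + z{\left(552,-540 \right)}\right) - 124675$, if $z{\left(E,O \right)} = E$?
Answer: $-38216$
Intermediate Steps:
$s = 85907$ ($s = -9175 + 95082 = 85907$)
$\left(s + z{\left(552,-540 \right)}\right) - 124675 = \left(85907 + 552\right) - 124675 = 86459 - 124675 = -38216$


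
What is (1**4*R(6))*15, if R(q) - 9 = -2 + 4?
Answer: 165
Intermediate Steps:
R(q) = 11 (R(q) = 9 + (-2 + 4) = 9 + 2 = 11)
(1**4*R(6))*15 = (1**4*11)*15 = (1*11)*15 = 11*15 = 165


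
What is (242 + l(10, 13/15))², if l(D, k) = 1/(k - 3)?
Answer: 59737441/1024 ≈ 58337.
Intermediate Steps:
l(D, k) = 1/(-3 + k)
(242 + l(10, 13/15))² = (242 + 1/(-3 + 13/15))² = (242 + 1/(-32/15))² = (242 - 15/32)² = (7729/32)² = 59737441/1024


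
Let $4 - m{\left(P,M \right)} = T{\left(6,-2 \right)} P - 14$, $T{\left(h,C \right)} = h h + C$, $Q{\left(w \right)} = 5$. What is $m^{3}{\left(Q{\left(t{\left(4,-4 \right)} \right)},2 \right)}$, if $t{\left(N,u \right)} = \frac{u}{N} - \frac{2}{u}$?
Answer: $-3511808$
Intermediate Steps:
$t{\left(N,u \right)} = - \frac{2}{u} + \frac{u}{N}$
$T{\left(h,C \right)} = C + h^{2}$ ($T{\left(h,C \right)} = h^{2} + C = C + h^{2}$)
$m{\left(P,M \right)} = 18 - 34 P$ ($m{\left(P,M \right)} = 4 - \left(\left(-2 + 6^{2}\right) P - 14\right) = 4 - \left(\left(-2 + 36\right) P - 14\right) = 4 - \left(34 P - 14\right) = 4 - \left(-14 + 34 P\right) = 18 - 34 P$)
$m^{3}{\left(Q{\left(t{\left(4,-4 \right)} \right)},2 \right)} = \left(18 - 170\right)^{3} = \left(-152\right)^{3} = -3511808$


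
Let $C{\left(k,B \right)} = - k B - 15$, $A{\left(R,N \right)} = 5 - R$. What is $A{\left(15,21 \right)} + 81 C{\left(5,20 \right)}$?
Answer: $-9325$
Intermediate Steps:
$C{\left(k,B \right)} = -15 - B k$ ($C{\left(k,B \right)} = - B k - 15 = -15 - B k$)
$A{\left(15,21 \right)} + 81 C{\left(5,20 \right)} = \left(5 - 15\right) + 81 \left(-15 - 20 \cdot 5\right) = \left(5 - 15\right) + 81 \left(-15 - 100\right) = -10 + 81 \left(-115\right) = -10 - 9315 = -9325$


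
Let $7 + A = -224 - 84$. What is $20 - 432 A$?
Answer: $136100$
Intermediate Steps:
$A = -315$ ($A = -7 - 308 = -315$)
$20 - 432 A = 20 - -136080 = 20 + 136080 = 136100$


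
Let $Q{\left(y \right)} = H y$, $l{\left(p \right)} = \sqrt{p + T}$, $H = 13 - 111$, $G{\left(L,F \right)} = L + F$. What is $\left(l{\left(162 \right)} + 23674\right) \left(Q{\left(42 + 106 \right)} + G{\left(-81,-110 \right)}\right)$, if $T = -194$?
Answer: $-347889430 - 58780 i \sqrt{2} \approx -3.4789 \cdot 10^{8} - 83128.0 i$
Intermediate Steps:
$G{\left(L,F \right)} = F + L$
$H = -98$
$l{\left(p \right)} = \sqrt{-194 + p}$ ($l{\left(p \right)} = \sqrt{p - 194} = \sqrt{-194 + p}$)
$Q{\left(y \right)} = - 98 y$
$\left(l{\left(162 \right)} + 23674\right) \left(Q{\left(42 + 106 \right)} + G{\left(-81,-110 \right)}\right) = \left(\sqrt{-194 + 162} + 23674\right) \left(- 98 \left(42 + 106\right) - 191\right) = \left(\sqrt{-32} + 23674\right) \left(\left(-98\right) 148 - 191\right) = \left(4 i \sqrt{2} + 23674\right) \left(-14504 - 191\right) = \left(23674 + 4 i \sqrt{2}\right) \left(-14695\right) = -347889430 - 58780 i \sqrt{2}$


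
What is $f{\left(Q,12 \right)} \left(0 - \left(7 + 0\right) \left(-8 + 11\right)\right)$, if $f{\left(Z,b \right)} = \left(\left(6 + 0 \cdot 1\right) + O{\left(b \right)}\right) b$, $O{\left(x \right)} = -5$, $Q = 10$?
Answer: $-252$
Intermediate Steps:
$f{\left(Z,b \right)} = b$ ($f{\left(Z,b \right)} = \left(\left(6 + 0 \cdot 1\right) - 5\right) b = \left(\left(6 + 0\right) - 5\right) b = \left(6 - 5\right) b = 1 b = b$)
$f{\left(Q,12 \right)} \left(0 - \left(7 + 0\right) \left(-8 + 11\right)\right) = 12 \left(0 - \left(7 + 0\right) \left(-8 + 11\right)\right) = 12 \left(0 - 7 \cdot 3\right) = 12 \left(0 - 21\right) = 12 \left(-21\right) = -252$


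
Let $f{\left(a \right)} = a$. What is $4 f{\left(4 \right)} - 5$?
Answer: $11$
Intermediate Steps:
$4 f{\left(4 \right)} - 5 = 4 \cdot 4 - 5 = 16 - 5 = 11$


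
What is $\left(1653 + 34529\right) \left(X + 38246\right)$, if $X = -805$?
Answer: $1354690262$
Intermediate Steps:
$\left(1653 + 34529\right) \left(X + 38246\right) = \left(1653 + 34529\right) \left(-805 + 38246\right) = 36182 \cdot 37441 = 1354690262$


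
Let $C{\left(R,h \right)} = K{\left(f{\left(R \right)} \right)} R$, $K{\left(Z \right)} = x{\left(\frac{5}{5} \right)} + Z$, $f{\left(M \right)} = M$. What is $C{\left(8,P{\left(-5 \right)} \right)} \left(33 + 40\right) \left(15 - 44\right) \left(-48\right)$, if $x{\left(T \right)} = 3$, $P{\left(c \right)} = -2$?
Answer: $8942208$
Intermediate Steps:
$K{\left(Z \right)} = 3 + Z$
$C{\left(R,h \right)} = R \left(3 + R\right)$ ($C{\left(R,h \right)} = \left(3 + R\right) R = R \left(3 + R\right)$)
$C{\left(8,P{\left(-5 \right)} \right)} \left(33 + 40\right) \left(15 - 44\right) \left(-48\right) = 8 \left(3 + 8\right) \left(33 + 40\right) \left(15 - 44\right) \left(-48\right) = 8 \cdot 11 \cdot 73 \left(-29\right) \left(-48\right) = 88 \left(-2117\right) \left(-48\right) = \left(-186296\right) \left(-48\right) = 8942208$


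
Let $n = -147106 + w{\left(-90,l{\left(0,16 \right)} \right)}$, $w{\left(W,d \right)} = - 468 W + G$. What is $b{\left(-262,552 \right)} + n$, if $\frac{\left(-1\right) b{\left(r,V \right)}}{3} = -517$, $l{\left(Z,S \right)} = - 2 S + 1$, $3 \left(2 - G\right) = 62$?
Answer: $- \frac{310361}{3} \approx -1.0345 \cdot 10^{5}$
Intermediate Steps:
$G = - \frac{56}{3}$ ($G = 2 - \frac{62}{3} = - \frac{56}{3} \approx -18.667$)
$l{\left(Z,S \right)} = 1 - 2 S$
$b{\left(r,V \right)} = 1551$ ($b{\left(r,V \right)} = \left(-3\right) \left(-517\right) = 1551$)
$w{\left(W,d \right)} = - \frac{56}{3} - 468 W$ ($w{\left(W,d \right)} = - 468 W - \frac{56}{3} = - \frac{56}{3} - 468 W$)
$n = - \frac{315014}{3}$ ($n = -147106 - - \frac{126304}{3} = -147106 + \left(- \frac{56}{3} + 42120\right) = -147106 + \frac{126304}{3} = - \frac{315014}{3} \approx -1.05 \cdot 10^{5}$)
$b{\left(-262,552 \right)} + n = 1551 - \frac{315014}{3} = - \frac{310361}{3}$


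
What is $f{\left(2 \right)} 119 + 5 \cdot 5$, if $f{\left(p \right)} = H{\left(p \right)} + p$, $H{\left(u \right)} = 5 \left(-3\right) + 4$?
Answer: $-1046$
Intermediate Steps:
$H{\left(u \right)} = -11$ ($H{\left(u \right)} = -15 + 4 = -11$)
$f{\left(p \right)} = -11 + p$
$f{\left(2 \right)} 119 + 5 \cdot 5 = \left(-11 + 2\right) 119 + 5 \cdot 5 = \left(-9\right) 119 + 25 = -1071 + 25 = -1046$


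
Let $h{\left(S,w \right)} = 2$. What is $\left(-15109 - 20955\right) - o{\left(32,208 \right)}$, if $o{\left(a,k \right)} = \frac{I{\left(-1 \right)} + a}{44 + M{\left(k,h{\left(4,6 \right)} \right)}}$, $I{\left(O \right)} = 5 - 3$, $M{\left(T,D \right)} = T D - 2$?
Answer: $- \frac{8258673}{229} \approx -36064.0$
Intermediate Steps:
$M{\left(T,D \right)} = -2 + D T$ ($M{\left(T,D \right)} = D T - 2 = -2 + D T$)
$I{\left(O \right)} = 2$ ($I{\left(O \right)} = 5 - 3 = 2$)
$o{\left(a,k \right)} = \frac{2 + a}{42 + 2 k}$ ($o{\left(a,k \right)} = \frac{2 + a}{44 + \left(-2 + 2 k\right)} = \frac{2 + a}{42 + 2 k}$)
$\left(-15109 - 20955\right) - o{\left(32,208 \right)} = \left(-15109 - 20955\right) - \frac{2 + 32}{2 \left(21 + 208\right)} = -36064 - \frac{1}{2} \cdot \frac{1}{229} \cdot 34 = -36064 - \frac{17}{229} = - \frac{8258673}{229}$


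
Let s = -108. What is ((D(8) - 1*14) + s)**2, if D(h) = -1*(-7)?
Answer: 13225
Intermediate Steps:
D(h) = 7
((D(8) - 1*14) + s)**2 = ((7 - 1*14) - 108)**2 = ((7 - 14) - 108)**2 = (-7 - 108)**2 = (-115)**2 = 13225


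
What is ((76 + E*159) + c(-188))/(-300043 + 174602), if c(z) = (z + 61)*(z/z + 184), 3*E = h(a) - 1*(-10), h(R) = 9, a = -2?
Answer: 22412/125441 ≈ 0.17867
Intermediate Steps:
E = 19/3 (E = (9 - 1*(-10))/3 = (9 + 10)/3 = (⅓)*19 = 19/3 ≈ 6.3333)
c(z) = 11285 + 185*z (c(z) = (61 + z)*(1 + 184) = (61 + z)*185 = 11285 + 185*z)
((76 + E*159) + c(-188))/(-300043 + 174602) = ((76 + (19/3)*159) + (11285 + 185*(-188)))/(-300043 + 174602) = ((76 + 1007) + (11285 - 34780))/(-125441) = (1083 - 23495)*(-1/125441) = -22412*(-1/125441) = 22412/125441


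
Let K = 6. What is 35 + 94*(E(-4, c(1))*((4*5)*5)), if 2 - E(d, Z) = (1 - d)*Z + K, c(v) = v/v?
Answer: -84565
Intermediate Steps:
c(v) = 1
E(d, Z) = -4 - Z*(1 - d) (E(d, Z) = 2 - ((1 - d)*Z + 6) = 2 - (Z*(1 - d) + 6) = 2 - (6 + Z*(1 - d)) = 2 + (-6 - Z*(1 - d)) = -4 - Z*(1 - d))
35 + 94*(E(-4, c(1))*((4*5)*5)) = 35 + 94*((-4 - 1*1 + 1*(-4))*((4*5)*5)) = 35 + 94*((-4 - 1 - 4)*(20*5)) = 35 + 94*(-9*100) = 35 + 94*(-900) = 35 - 84600 = -84565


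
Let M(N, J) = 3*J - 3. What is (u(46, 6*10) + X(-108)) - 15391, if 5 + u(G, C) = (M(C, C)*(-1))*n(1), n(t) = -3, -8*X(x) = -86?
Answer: -59417/4 ≈ -14854.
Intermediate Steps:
X(x) = 43/4 (X(x) = -1/8*(-86) = 43/4)
M(N, J) = -3 + 3*J
u(G, C) = -14 + 9*C (u(G, C) = -5 + ((-3 + 3*C)*(-1))*(-3) = -5 + (3 - 3*C)*(-3) = -5 + (-9 + 9*C) = -14 + 9*C)
(u(46, 6*10) + X(-108)) - 15391 = ((-14 + 9*(6*10)) + 43/4) - 15391 = ((-14 + 9*60) + 43/4) - 15391 = ((-14 + 540) + 43/4) - 15391 = (526 + 43/4) - 15391 = 2147/4 - 15391 = -59417/4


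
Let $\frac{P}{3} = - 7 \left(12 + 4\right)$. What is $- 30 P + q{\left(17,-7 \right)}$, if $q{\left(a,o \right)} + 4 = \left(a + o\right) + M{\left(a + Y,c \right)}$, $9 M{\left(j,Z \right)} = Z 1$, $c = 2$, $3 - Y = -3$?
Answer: $\frac{90776}{9} \approx 10086.0$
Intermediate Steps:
$Y = 6$ ($Y = 3 - -3 = 3 + 3 = 6$)
$M{\left(j,Z \right)} = \frac{Z}{9}$ ($M{\left(j,Z \right)} = \frac{Z 1}{9} = \frac{Z}{9}$)
$q{\left(a,o \right)} = - \frac{34}{9} + a + o$ ($q{\left(a,o \right)} = -4 + \left(\left(a + o\right) + \frac{1}{9} \cdot 2\right) = -4 + \left(\left(a + o\right) + \frac{2}{9}\right) = -4 + \left(\frac{2}{9} + a + o\right) = - \frac{34}{9} + a + o$)
$P = -336$ ($P = 3 \left(- 7 \left(12 + 4\right)\right) = 3 \left(\left(-7\right) 16\right) = 3 \left(-112\right) = -336$)
$- 30 P + q{\left(17,-7 \right)} = \left(-30\right) \left(-336\right) - - \frac{56}{9} = 10080 + \frac{56}{9} = \frac{90776}{9}$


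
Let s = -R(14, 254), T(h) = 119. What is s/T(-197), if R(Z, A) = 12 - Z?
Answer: 2/119 ≈ 0.016807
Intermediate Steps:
s = 2 (s = -(12 - 1*14) = -(12 - 14) = -1*(-2) = 2)
s/T(-197) = 2/119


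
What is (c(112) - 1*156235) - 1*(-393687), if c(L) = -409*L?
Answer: 191644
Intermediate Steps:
(c(112) - 1*156235) - 1*(-393687) = (-409*112 - 1*156235) - 1*(-393687) = (-45808 - 156235) + 393687 = -202043 + 393687 = 191644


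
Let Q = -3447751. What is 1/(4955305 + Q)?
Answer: 1/1507554 ≈ 6.6333e-7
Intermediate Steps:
1/(4955305 + Q) = 1/(4955305 - 3447751) = 1/1507554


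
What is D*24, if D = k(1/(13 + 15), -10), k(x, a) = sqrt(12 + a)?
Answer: 24*sqrt(2) ≈ 33.941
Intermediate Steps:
D = sqrt(2) (D = sqrt(12 - 10) = sqrt(2) ≈ 1.4142)
D*24 = sqrt(2)*24 = 24*sqrt(2)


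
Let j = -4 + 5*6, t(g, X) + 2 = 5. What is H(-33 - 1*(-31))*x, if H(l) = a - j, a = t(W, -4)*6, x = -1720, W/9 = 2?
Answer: 13760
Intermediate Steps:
W = 18 (W = 9*2 = 18)
t(g, X) = 3 (t(g, X) = -2 + 5 = 3)
j = 26 (j = -4 + 30 = 26)
a = 18 (a = 3*6 = 18)
H(l) = -8 (H(l) = 18 - 1*26 = 18 - 26 = -8)
H(-33 - 1*(-31))*x = -8*(-1720) = 13760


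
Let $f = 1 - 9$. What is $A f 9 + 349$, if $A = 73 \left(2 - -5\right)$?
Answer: $-36443$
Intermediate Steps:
$f = -8$ ($f = 1 - 9 = -8$)
$A = 511$ ($A = 73 \left(2 + 5\right) = 73 \cdot 7 = 511$)
$A f 9 + 349 = 511 \left(\left(-8\right) 9\right) + 349 = 511 \left(-72\right) + 349 = -36792 + 349 = -36443$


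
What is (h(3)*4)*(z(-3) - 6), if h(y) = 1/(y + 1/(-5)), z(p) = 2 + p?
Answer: -10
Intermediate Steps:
h(y) = 1/(-⅕ + y) (h(y) = 1/(y + 1*(-⅕)) = 1/(y - ⅕) = 1/(-⅕ + y))
(h(3)*4)*(z(-3) - 6) = ((5/(-1 + 5*3))*4)*((2 - 3) - 6) = ((5/(-1 + 15))*4)*(-1 - 6) = ((5/14)*4)*(-7) = (10/7)*(-7) = -10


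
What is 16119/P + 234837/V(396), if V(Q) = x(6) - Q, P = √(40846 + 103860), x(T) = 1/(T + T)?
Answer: -2818044/4751 + 16119*√144706/144706 ≈ -550.77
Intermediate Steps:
x(T) = 1/(2*T)
P = √144706 ≈ 380.40
V(Q) = 1/12 - Q (V(Q) = (½)/6 - Q = (½)*(⅙) - Q = 1/12 - Q)
16119/P + 234837/V(396) = 16119/(√144706) + 234837/(1/12 - 1*396) = 16119*(√144706/144706) + 234837/(1/12 - 396) = 16119*√144706/144706 + 234837/(-4751/12) = 16119*√144706/144706 + 234837*(-12/4751) = 16119*√144706/144706 - 2818044/4751 = -2818044/4751 + 16119*√144706/144706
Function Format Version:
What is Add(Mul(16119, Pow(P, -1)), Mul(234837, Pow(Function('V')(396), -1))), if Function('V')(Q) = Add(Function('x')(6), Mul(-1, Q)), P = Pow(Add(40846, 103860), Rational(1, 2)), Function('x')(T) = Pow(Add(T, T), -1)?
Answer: Add(Rational(-2818044, 4751), Mul(Rational(16119, 144706), Pow(144706, Rational(1, 2)))) ≈ -550.77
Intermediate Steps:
Function('x')(T) = Mul(Rational(1, 2), Pow(T, -1)) (Function('x')(T) = Pow(Mul(2, T), -1) = Mul(Rational(1, 2), Pow(T, -1)))
P = Pow(144706, Rational(1, 2)) ≈ 380.40
Function('V')(Q) = Add(Rational(1, 12), Mul(-1, Q)) (Function('V')(Q) = Add(Mul(Rational(1, 2), Pow(6, -1)), Mul(-1, Q)) = Add(Mul(Rational(1, 2), Rational(1, 6)), Mul(-1, Q)) = Add(Rational(1, 12), Mul(-1, Q)))
Add(Mul(16119, Pow(P, -1)), Mul(234837, Pow(Function('V')(396), -1))) = Add(Mul(16119, Pow(Pow(144706, Rational(1, 2)), -1)), Mul(234837, Pow(Add(Rational(1, 12), Mul(-1, 396)), -1))) = Add(Mul(16119, Mul(Rational(1, 144706), Pow(144706, Rational(1, 2)))), Mul(234837, Pow(Add(Rational(1, 12), -396), -1))) = Add(Mul(Rational(16119, 144706), Pow(144706, Rational(1, 2))), Mul(234837, Pow(Rational(-4751, 12), -1))) = Add(Mul(Rational(16119, 144706), Pow(144706, Rational(1, 2))), Mul(234837, Rational(-12, 4751))) = Add(Mul(Rational(16119, 144706), Pow(144706, Rational(1, 2))), Rational(-2818044, 4751)) = Add(Rational(-2818044, 4751), Mul(Rational(16119, 144706), Pow(144706, Rational(1, 2))))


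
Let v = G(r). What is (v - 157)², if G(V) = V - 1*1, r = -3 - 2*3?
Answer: 27889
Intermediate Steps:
r = -9 (r = -3 - 6 = -9)
G(V) = -1 + V (G(V) = V - 1 = -1 + V)
v = -10 (v = -1 - 9 = -10)
(v - 157)² = (-10 - 157)² = (-167)² = 27889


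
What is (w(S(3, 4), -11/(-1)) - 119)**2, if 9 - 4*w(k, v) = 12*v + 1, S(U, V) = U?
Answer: 22500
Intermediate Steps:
w(k, v) = 2 - 3*v (w(k, v) = 9/4 - (12*v + 1)/4 = 9/4 - (1 + 12*v)/4 = 9/4 + (-1/4 - 3*v) = 2 - 3*v)
(w(S(3, 4), -11/(-1)) - 119)**2 = ((2 - (-33)/(-1)) - 119)**2 = ((2 - (-33)*(-1)) - 119)**2 = ((2 - 3*11) - 119)**2 = ((2 - 33) - 119)**2 = (-31 - 119)**2 = (-150)**2 = 22500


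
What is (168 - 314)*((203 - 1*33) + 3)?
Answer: -25258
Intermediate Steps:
(168 - 314)*((203 - 1*33) + 3) = -146*((203 - 33) + 3) = -146*(170 + 3) = -146*173 = -25258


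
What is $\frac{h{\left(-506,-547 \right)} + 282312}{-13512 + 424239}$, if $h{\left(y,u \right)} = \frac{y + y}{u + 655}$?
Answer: $\frac{7622171}{11089629} \approx 0.68732$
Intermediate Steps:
$h{\left(y,u \right)} = \frac{2 y}{655 + u}$
$\frac{h{\left(-506,-547 \right)} + 282312}{-13512 + 424239} = \frac{2 \left(-506\right) \frac{1}{655 - 547} + 282312}{-13512 + 424239} = \frac{2 \left(-506\right) \frac{1}{108} + 282312}{410727} = \left(2 \left(-506\right) \frac{1}{108} + 282312\right) \frac{1}{410727} = \left(- \frac{253}{27} + 282312\right) \frac{1}{410727} = \frac{7622171}{27} \cdot \frac{1}{410727} = \frac{7622171}{11089629}$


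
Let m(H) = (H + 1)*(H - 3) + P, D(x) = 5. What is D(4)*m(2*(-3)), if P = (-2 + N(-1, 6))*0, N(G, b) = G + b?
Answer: 225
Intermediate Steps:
P = 0 (P = (-2 + (-1 + 6))*0 = (-2 + 5)*0 = 3*0 = 0)
m(H) = (1 + H)*(-3 + H) (m(H) = (H + 1)*(H - 3) + 0 = (1 + H)*(-3 + H) + 0 = (1 + H)*(-3 + H))
D(4)*m(2*(-3)) = 5*(-3 + (2*(-3))² - 4*(-3)) = 5*(-3 + (-6)² - 2*(-6)) = 5*(-3 + 36 + 12) = 5*45 = 225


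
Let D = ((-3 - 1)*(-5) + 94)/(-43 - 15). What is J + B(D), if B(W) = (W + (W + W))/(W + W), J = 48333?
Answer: 96669/2 ≈ 48335.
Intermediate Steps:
D = -57/29 (D = (-4*(-5) + 94)/(-58) = (20 + 94)*(-1/58) = 114*(-1/58) = -57/29 ≈ -1.9655)
B(W) = 3/2 (B(W) = (W + 2*W)/((2*W)) = (3*W)*(1/(2*W)) = 3/2)
J + B(D) = 48333 + 3/2 = 96669/2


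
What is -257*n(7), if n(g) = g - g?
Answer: 0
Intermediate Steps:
n(g) = 0
-257*n(7) = -257*0 = 0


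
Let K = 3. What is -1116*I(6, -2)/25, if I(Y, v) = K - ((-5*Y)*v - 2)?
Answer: 12276/5 ≈ 2455.2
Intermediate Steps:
I(Y, v) = 5 + 5*Y*v (I(Y, v) = 3 - ((-5*Y)*v - 2) = 3 - (-5*Y*v - 2) = 3 - (-2 - 5*Y*v) = 3 + (2 + 5*Y*v) = 5 + 5*Y*v)
-1116*I(6, -2)/25 = -1116*(5 + 5*6*(-2))/25 = -1116*(5 - 60)/25 = -(-61380)/25 = -1116*(-11/5) = 12276/5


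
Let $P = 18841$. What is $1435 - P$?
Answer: $-17406$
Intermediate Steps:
$1435 - P = 1435 - 18841 = -17406$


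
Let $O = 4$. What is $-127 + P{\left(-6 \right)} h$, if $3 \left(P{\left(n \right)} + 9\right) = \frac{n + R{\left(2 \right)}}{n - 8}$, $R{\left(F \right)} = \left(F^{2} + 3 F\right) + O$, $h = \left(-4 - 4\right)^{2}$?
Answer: $- \frac{15019}{21} \approx -715.19$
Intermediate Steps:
$h = 64$ ($h = \left(-8\right)^{2} = 64$)
$R{\left(F \right)} = 4 + F^{2} + 3 F$ ($R{\left(F \right)} = \left(F^{2} + 3 F\right) + 4 = 4 + F^{2} + 3 F$)
$P{\left(n \right)} = -9 + \frac{14 + n}{3 \left(-8 + n\right)}$ ($P{\left(n \right)} = -9 + \frac{\left(n + \left(4 + 2^{2} + 3 \cdot 2\right)\right) \frac{1}{n - 8}}{3} = -9 + \frac{\left(n + \left(4 + 4 + 6\right)\right) \frac{1}{-8 + n}}{3} = -9 + \frac{\left(n + 14\right) \frac{1}{-8 + n}}{3} = -9 + \frac{\left(14 + n\right) \frac{1}{-8 + n}}{3} = -9 + \frac{\frac{1}{-8 + n} \left(14 + n\right)}{3} = -9 + \frac{14 + n}{3 \left(-8 + n\right)}$)
$-127 + P{\left(-6 \right)} h = -127 + \frac{2 \left(115 - -78\right)}{3 \left(-8 - 6\right)} 64 = -127 + \frac{2 \left(115 + 78\right)}{3 \left(-14\right)} 64 = -127 + \frac{2}{3} \left(- \frac{1}{14}\right) 193 \cdot 64 = -127 - \frac{12352}{21} = - \frac{15019}{21}$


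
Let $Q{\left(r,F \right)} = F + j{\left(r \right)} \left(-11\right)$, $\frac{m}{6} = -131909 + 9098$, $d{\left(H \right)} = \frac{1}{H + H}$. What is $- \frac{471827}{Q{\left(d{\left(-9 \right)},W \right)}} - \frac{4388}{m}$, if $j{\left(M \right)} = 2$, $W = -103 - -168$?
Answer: $- \frac{173836542749}{15842619} \approx -10973.0$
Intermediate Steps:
$d{\left(H \right)} = \frac{1}{2 H}$
$m = -736866$ ($m = 6 \left(-131909 + 9098\right) = 6 \left(-122811\right) = -736866$)
$W = 65$ ($W = -103 + 168 = 65$)
$Q{\left(r,F \right)} = -22 + F$ ($Q{\left(r,F \right)} = F + 2 \left(-11\right) = F - 22 = -22 + F$)
$- \frac{471827}{Q{\left(d{\left(-9 \right)},W \right)}} - \frac{4388}{m} = - \frac{471827}{-22 + 65} - \frac{4388}{-736866} = - \frac{471827}{43} - - \frac{2194}{368433} = \left(-471827\right) \frac{1}{43} + \frac{2194}{368433} = - \frac{471827}{43} + \frac{2194}{368433} = - \frac{173836542749}{15842619}$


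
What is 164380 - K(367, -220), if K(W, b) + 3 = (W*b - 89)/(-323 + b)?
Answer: 29726380/181 ≈ 1.6423e+5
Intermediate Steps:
K(W, b) = -3 + (-89 + W*b)/(-323 + b) (K(W, b) = -3 + (W*b - 89)/(-323 + b) = -3 + (-89 + W*b)/(-323 + b))
164380 - K(367, -220) = 164380 - (880 - 3*(-220) + 367*(-220))/(-323 - 220) = 164380 - (880 + 660 - 80740)/(-543) = 164380 - (-1)*(-79200)/543 = 164380 - 1*26400/181 = 164380 - 26400/181 = 29726380/181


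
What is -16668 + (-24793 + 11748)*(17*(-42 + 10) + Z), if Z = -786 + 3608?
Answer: -29733178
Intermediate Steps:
Z = 2822
-16668 + (-24793 + 11748)*(17*(-42 + 10) + Z) = -16668 + (-24793 + 11748)*(17*(-42 + 10) + 2822) = -16668 - 13045*(17*(-32) + 2822) = -16668 - 13045*(-544 + 2822) = -16668 - 13045*2278 = -16668 - 29716510 = -29733178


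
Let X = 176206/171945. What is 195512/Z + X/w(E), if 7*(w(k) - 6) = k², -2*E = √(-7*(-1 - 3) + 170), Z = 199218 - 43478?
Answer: 326808019894/245025235845 ≈ 1.3338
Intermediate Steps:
Z = 155740
E = -3*√22/2 (E = -√(-7*(-1 - 3) + 170)/2 = -√(-7*(-4) + 170)/2 = -√(28 + 170)/2 = -3*√22/2 ≈ -7.0356)
X = 176206/171945 (X = 176206*(1/171945) = 176206/171945 ≈ 1.0248)
w(k) = 6 + k²/7
195512/Z + X/w(E) = 195512/155740 + 176206/(171945*(6 + (-3*√22/2)²/7)) = 195512*(1/155740) + 176206/(171945*(6 + (⅐)*(99/2))) = 48878/38935 + 176206/(171945*(6 + 99/14)) = 48878/38935 + 176206/(171945*(183/14)) = 48878/38935 + (176206/171945)*(14/183) = 48878/38935 + 2466884/31465935 = 326808019894/245025235845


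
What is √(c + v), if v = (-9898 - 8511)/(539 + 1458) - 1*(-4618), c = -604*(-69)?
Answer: 7*√3767022977/1997 ≈ 215.14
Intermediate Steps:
c = 41676
v = 9203737/1997 (v = -18409/1997 + 4618 = 9203737/1997 ≈ 4608.8)
√(c + v) = √(41676 + 9203737/1997) = √(92430709/1997) = 7*√3767022977/1997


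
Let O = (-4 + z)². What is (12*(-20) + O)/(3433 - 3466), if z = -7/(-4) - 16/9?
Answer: 26365/3888 ≈ 6.7811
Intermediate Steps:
z = -1/36 (z = -7*(-¼) - 16*⅑ = 7/4 - 16/9 = -1/36 ≈ -0.027778)
O = 21025/1296 (O = (-4 - 1/36)² = (-145/36)² = 21025/1296 ≈ 16.223)
(12*(-20) + O)/(3433 - 3466) = (12*(-20) + 21025/1296)/(3433 - 3466) = (-240 + 21025/1296)/(-33) = -290015/1296*(-1/33) = 26365/3888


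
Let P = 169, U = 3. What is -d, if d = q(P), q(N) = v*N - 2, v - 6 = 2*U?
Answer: -2026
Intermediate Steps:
v = 12 (v = 6 + 2*3 = 6 + 6 = 12)
q(N) = -2 + 12*N (q(N) = 12*N - 2 = -2 + 12*N)
d = 2026 (d = -2 + 12*169 = -2 + 2028 = 2026)
-d = -1*2026 = -2026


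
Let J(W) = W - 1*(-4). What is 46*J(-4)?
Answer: 0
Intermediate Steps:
J(W) = 4 + W (J(W) = W + 4 = 4 + W)
46*J(-4) = 46*(4 - 4) = 46*0 = 0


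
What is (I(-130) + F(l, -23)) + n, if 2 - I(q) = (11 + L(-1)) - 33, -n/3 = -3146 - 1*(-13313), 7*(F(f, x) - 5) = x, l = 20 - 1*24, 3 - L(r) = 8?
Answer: -213292/7 ≈ -30470.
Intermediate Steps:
L(r) = -5 (L(r) = 3 - 1*8 = 3 - 8 = -5)
l = -4 (l = 20 - 24 = -4)
F(f, x) = 5 + x/7
n = -30501 (n = -3*(-3146 - 1*(-13313)) = -3*(-3146 + 13313) = -3*10167 = -30501)
I(q) = 29 (I(q) = 2 - ((11 - 5) - 33) = 2 - (6 - 33) = 2 - 1*(-27) = 2 + 27 = 29)
(I(-130) + F(l, -23)) + n = (29 + (5 + (⅐)*(-23))) - 30501 = (29 + (5 - 23/7)) - 30501 = (29 + 12/7) - 30501 = 215/7 - 30501 = -213292/7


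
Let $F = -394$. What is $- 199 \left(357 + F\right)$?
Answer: $7363$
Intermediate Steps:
$- 199 \left(357 + F\right) = - 199 \left(357 - 394\right) = \left(-199\right) \left(-37\right) = 7363$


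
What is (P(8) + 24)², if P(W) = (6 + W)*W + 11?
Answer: 21609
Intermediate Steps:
P(W) = 11 + W*(6 + W) (P(W) = W*(6 + W) + 11 = 11 + W*(6 + W))
(P(8) + 24)² = ((11 + 8² + 6*8) + 24)² = ((11 + 64 + 48) + 24)² = (123 + 24)² = 147² = 21609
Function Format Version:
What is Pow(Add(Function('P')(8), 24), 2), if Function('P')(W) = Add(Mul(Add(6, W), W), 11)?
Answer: 21609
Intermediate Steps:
Function('P')(W) = Add(11, Mul(W, Add(6, W))) (Function('P')(W) = Add(Mul(W, Add(6, W)), 11) = Add(11, Mul(W, Add(6, W))))
Pow(Add(Function('P')(8), 24), 2) = Pow(Add(Add(11, Pow(8, 2), Mul(6, 8)), 24), 2) = Pow(Add(Add(11, 64, 48), 24), 2) = Pow(Add(123, 24), 2) = Pow(147, 2) = 21609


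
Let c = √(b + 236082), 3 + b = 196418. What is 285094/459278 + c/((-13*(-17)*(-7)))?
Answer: 142547/229639 - √432497/1547 ≈ 0.19563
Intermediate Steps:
b = 196415 (b = -3 + 196418 = 196415)
c = √432497 (c = √(196415 + 236082) = √432497 ≈ 657.64)
285094/459278 + c/((-13*(-17)*(-7))) = 285094/459278 + √432497/((-13*(-17)*(-7))) = 285094*(1/459278) + √432497/((221*(-7))) = 142547/229639 + √432497/(-1547) = 142547/229639 + √432497*(-1/1547) = 142547/229639 - √432497/1547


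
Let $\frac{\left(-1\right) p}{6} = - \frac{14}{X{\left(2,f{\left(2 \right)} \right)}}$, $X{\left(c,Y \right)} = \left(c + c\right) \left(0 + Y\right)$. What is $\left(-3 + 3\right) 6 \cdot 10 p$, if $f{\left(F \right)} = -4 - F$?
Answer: $0$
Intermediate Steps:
$X{\left(c,Y \right)} = 2 Y c$ ($X{\left(c,Y \right)} = 2 c Y = 2 Y c$)
$p = - \frac{7}{2}$ ($p = - 6 \left(- \frac{14}{2 \left(-4 - 2\right) 2}\right) = - 6 \left(- \frac{14}{2 \left(-6\right) 2}\right) = - 6 \left(- \frac{14}{-24}\right) = - 6 \left(\left(-14\right) \left(- \frac{1}{24}\right)\right) = \left(-6\right) \frac{7}{12} = - \frac{7}{2} \approx -3.5$)
$\left(-3 + 3\right) 6 \cdot 10 p = \left(-3 + 3\right) 6 \cdot 10 \left(- \frac{7}{2}\right) = 0 \cdot 6 \cdot 10 \left(- \frac{7}{2}\right) = 0 \cdot 10 \left(- \frac{7}{2}\right) = 0 \left(- \frac{7}{2}\right) = 0$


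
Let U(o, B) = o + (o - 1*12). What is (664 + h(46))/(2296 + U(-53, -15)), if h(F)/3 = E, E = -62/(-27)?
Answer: 3019/9801 ≈ 0.30803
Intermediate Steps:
U(o, B) = -12 + 2*o (U(o, B) = o + (o - 12) = o + (-12 + o) = -12 + 2*o)
E = 62/27 (E = -62*(-1/27) = 62/27 ≈ 2.2963)
h(F) = 62/9 (h(F) = 3*(62/27) = 62/9)
(664 + h(46))/(2296 + U(-53, -15)) = (664 + 62/9)/(2296 + (-12 + 2*(-53))) = 6038/(9*(2296 + (-12 - 106))) = 6038/(9*(2296 - 118)) = (6038/9)/2178 = (6038/9)*(1/2178) = 3019/9801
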